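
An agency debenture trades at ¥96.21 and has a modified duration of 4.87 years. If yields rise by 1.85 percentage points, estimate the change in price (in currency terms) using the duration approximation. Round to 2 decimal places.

-¥8.67

Duration approximation: ΔP/P ≈ -D_mod · Δy = -4.87 × (+0.0185) = -0.090095.
ΔP ≈ 96.21 × (-0.090095) = -8.66803995.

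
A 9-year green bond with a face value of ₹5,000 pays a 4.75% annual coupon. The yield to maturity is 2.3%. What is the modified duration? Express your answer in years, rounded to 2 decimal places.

Periodic yield y = 0.023. First find Macaulay duration:
  t   CF        PV=CF/(1+0.023)^t    t·PV
  1       237.50       232.1603       232.1603
  2       237.50       226.9407       453.8814
  3       237.50       221.8384       665.5152
  4       237.50       216.8508       867.4033
  5       237.50       211.9754     1,059.8770
  6       237.50       207.2096     1,243.2574
  7       237.50       202.5509     1,417.8563
  8       237.50       197.9970     1,583.9758
  9     5,237.50     4,268.1860    38,413.6736
  Σ                  5,985.7090    45,937.6002
P = 5,985.7090; Macaulay duration = 45,937.6002 / 5,985.7090 = 7.67455 years.
Modified duration = D_Mac / (1 + y) = 7.67455 / 1.023 = 7.50200 years.

7.50 years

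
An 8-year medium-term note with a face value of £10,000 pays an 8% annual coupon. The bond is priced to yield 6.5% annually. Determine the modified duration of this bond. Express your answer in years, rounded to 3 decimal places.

5.907 years

Periodic yield y = 0.065. First find Macaulay duration:
  t   CF        PV=CF/(1+0.065)^t    t·PV
  1       800.00       751.1737       751.1737
  2       800.00       705.3274     1,410.6549
  3       800.00       662.2793     1,986.8378
  4       800.00       621.8585     2,487.4339
  5       800.00       583.9047     2,919.5233
  6       800.00       548.2673     3,289.6038
  7       800.00       514.8050     3,603.6348
  8    10,800.00     6,525.6968    52,205.5746
  Σ                 10,913.3126    68,654.4368
P = 10,913.3126; Macaulay duration = 68,654.4368 / 10,913.3126 = 6.29089 years.
Modified duration = D_Mac / (1 + y) = 6.29089 / 1.065 = 5.90694 years.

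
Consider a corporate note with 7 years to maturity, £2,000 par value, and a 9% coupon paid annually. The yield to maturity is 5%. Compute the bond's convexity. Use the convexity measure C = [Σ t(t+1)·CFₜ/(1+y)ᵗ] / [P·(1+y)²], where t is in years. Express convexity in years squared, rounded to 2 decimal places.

With y = 0.05:
  t   CF        PV=CF/(1+0.05)^t    t·PV        t(t+1)·PV
  1       180.00       171.4286       171.4286         342.8571
  2       180.00       163.2653       326.5306         979.5918
  3       180.00       155.4908       466.4723       1,865.8892
  4       180.00       148.0864       592.3458       2,961.7289
  5       180.00       141.0347       705.1735       4,231.0413
  6       180.00       134.3188       805.9126       5,641.3884
  7     2,180.00     1,549.2853    10,844.9971      86,759.9768
  Σ                  2,462.9099    13,912.8605     102,782.4736
P = 2,462.9099.
Convexity = Σ t(t+1)·PV / [P·(1+y)²] = 102,782.4736 / (2,462.9099 × 1.102500) = 37.85227.

37.85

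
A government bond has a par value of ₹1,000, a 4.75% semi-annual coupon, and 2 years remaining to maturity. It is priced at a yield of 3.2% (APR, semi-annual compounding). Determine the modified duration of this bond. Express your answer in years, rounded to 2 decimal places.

Periodic yield y = 0.016. First find Macaulay duration:
  t   CF        PV=CF/(1+0.016)^t    t·PV
  1        23.75        23.3760        23.3760
  2        23.75        23.0079        46.0157
  3        23.75        22.6455        67.9366
  4     1,023.75       960.7692     3,843.0769
  Σ                  1,029.7986     3,980.4052
P = 1,029.7986; Macaulay duration = 3,980.4052 / 1,029.7986 = 3.86523 half-year periods = 1.93261 years.
Modified duration = D_Mac / (1 + y) = 1.93261 / 1.016 = 1.90218 years.

1.90 years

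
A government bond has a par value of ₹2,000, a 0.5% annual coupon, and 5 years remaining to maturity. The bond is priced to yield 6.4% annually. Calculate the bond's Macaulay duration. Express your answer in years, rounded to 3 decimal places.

4.941 years

Periodic yield y = 0.064. Discount each cash flow and weight by its year:
  t   CF        PV=CF/(1+0.064)^t    t·PV
  1        10.00         9.3985         9.3985
  2        10.00         8.8332        17.6663
  3        10.00         8.3019        24.9056
  4        10.00         7.8025        31.2100
  5     2,010.00     1,473.9675     7,369.8377
  Σ                  1,508.3036     7,453.0181
Price P = Σ PV = 1,508.3036.
Macaulay duration = Σ(t·PV) / P = 7,453.0181 / 1,508.3036 = 4.94133 years.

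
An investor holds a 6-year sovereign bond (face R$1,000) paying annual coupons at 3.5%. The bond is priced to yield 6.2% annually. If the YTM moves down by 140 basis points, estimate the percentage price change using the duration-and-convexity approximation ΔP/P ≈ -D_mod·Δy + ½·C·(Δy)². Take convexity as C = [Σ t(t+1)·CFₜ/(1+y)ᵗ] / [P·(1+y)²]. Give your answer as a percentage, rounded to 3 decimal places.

With y = 0.062:
  t   CF        PV=CF/(1+0.062)^t    t·PV        t(t+1)·PV
  1        35.00        32.9567        32.9567          65.9134
  2        35.00        31.0327        62.0653         186.1960
  3        35.00        29.2210        87.6629         350.6515
  4        35.00        27.5150       110.0601         550.3006
  5        35.00        25.9087       129.5435         777.2607
  6     1,035.00       721.4284     4,328.5705      30,299.9938
  Σ                    868.0625     4,750.8590      32,230.3160
P = 868.0625; D_Mac = 5.47295 yrs; D_mod = 5.15343 yrs; C = 32.92036.
Duration effect: -5.15343 × (-0.014) = +0.072148
Convexity effect: 0.5 × 32.92036 × (-0.014)² = +0.0032262
ΔP/P ≈ +0.072148 + 0.0032262 = +0.075374 = +7.5374%.

+7.537%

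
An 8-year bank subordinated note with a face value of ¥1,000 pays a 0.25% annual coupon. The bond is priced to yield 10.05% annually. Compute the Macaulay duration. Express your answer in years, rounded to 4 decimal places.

7.8887 years

Periodic yield y = 0.1005. Discount each cash flow and weight by its year:
  t   CF        PV=CF/(1+0.1005)^t    t·PV
  1         2.50         2.2717         2.2717
  2         2.50         2.0642         4.1285
  3         2.50         1.8757         5.6272
  4         2.50         1.7044         6.8177
  5         2.50         1.5488         7.7439
  6         2.50         1.4073         8.4441
  7         2.50         1.2788         8.9517
  8     1,002.50       465.9765     3,727.8119
  Σ                    478.1275     3,771.7967
Price P = Σ PV = 478.1275.
Macaulay duration = Σ(t·PV) / P = 3,771.7967 / 478.1275 = 7.88868 years.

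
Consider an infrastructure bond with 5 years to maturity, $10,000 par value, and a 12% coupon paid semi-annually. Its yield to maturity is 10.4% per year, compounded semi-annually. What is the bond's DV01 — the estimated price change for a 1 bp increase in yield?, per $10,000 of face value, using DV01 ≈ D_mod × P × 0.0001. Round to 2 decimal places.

Periodic yield y = 0.052.
  t   CF        PV=CF/(1+0.052)^t    t·PV
  1       600.00       570.3422       570.3422
  2       600.00       542.1504     1,084.3008
  3       600.00       515.3521     1,546.0562
  4       600.00       489.8784     1,959.5136
  5       600.00       465.6639     2,328.3194
  6       600.00       442.6463     2,655.8776
  7       600.00       420.7664     2,945.3649
  8       600.00       399.9681     3,199.7446
  9       600.00       380.1978     3,421.7801
  10   10,600.00     6,384.8172    63,848.1719
  Σ                 10,611.7827    83,559.4714
P = 10,611.7827; D_Mac = 7.87422 half-year periods = 3.93711 yrs; D_mod = 3.74250 yrs.
DV01 ≈ 3.74250 × 10,611.7827 × 0.0001 = 3.971458.

$3.97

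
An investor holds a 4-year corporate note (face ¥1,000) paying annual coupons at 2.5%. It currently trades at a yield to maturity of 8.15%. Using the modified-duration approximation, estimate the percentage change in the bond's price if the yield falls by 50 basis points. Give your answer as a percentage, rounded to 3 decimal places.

+1.774%

Periodic yield y = 0.0815. Modified duration first:
  t   CF        PV=CF/(1+0.0815)^t    t·PV
  1        25.00        23.1160        23.1160
  2        25.00        21.3741        42.7481
  3        25.00        19.7633        59.2900
  4     1,025.00       749.2345     2,996.9380
  Σ                    813.4879     3,122.0922
P = 813.4879; D_Mac = 3.83791 yrs; D_mod = 3.83791/(1+0.0815) = 3.54869 yrs.
ΔP/P ≈ -D_mod · Δy = -3.54869 × (-0.005) = +0.017743 = +1.7743%.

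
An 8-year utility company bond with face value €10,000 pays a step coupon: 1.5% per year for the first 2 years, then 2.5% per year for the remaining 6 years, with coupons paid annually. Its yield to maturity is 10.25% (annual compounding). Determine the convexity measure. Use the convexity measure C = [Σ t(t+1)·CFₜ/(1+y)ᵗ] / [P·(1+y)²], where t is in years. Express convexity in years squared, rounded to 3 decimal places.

52.012

With y = 0.1025:
  t   CF        PV=CF/(1+0.1025)^t    t·PV        t(t+1)·PV
  1       150.00       136.0544       136.0544         272.1088
  2       150.00       123.4054       246.8107         740.4322
  3       250.00       186.5538       559.6615       2,238.6462
  4       250.00       169.2098       676.8394       3,384.1968
  5       250.00       153.4783       767.3916       4,604.3494
  6       250.00       139.2094       835.2561       5,846.7929
  7       250.00       126.2670       883.8689       7,070.9513
  8    10,250.00     4,695.6431    37,565.1448     338,086.3032
  Σ                  5,729.8212    41,671.0275     362,243.7809
P = 5,729.8212.
Convexity = Σ t(t+1)·PV / [P·(1+y)²] = 362,243.7809 / (5,729.8212 × 1.215506) = 52.01189.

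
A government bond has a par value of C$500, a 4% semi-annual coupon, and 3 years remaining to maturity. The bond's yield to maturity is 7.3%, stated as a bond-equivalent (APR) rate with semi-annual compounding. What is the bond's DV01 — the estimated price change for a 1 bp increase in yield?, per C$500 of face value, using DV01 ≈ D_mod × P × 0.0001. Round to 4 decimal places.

Periodic yield y = 0.0365.
  t   CF        PV=CF/(1+0.0365)^t    t·PV
  1        10.00         9.6479         9.6479
  2        10.00         9.3081        18.6162
  3        10.00         8.9803        26.9410
  4        10.00         8.6641        34.6563
  5        10.00         8.3590        41.7949
  6       510.00       411.2959     2,467.7752
  Σ                    456.2552     2,599.4315
P = 456.2552; D_Mac = 5.69732 half-year periods = 2.84866 yrs; D_mod = 2.74834 yrs.
DV01 ≈ 2.74834 × 456.2552 × 0.0001 = 0.125395.

C$0.1254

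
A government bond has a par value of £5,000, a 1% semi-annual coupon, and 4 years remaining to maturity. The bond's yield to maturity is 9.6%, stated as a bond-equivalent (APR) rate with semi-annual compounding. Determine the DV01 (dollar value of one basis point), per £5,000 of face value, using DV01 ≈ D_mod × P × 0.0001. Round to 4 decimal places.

Periodic yield y = 0.048.
  t   CF        PV=CF/(1+0.048)^t    t·PV
  1        25.00        23.8550        23.8550
  2        25.00        22.7624        45.5247
  3        25.00        21.7198        65.1595
  4        25.00        20.7250        82.9001
  5        25.00        19.7758        98.8789
  6        25.00        18.8700       113.2201
  7        25.00        18.0057       126.0402
  8     5,025.00     3,453.3914    27,627.1313
  Σ                  3,599.1051    28,182.7097
P = 3,599.1051; D_Mac = 7.83048 half-year periods = 3.91524 yrs; D_mod = 3.73591 yrs.
DV01 ≈ 3.73591 × 3,599.1051 × 0.0001 = 1.344595.

£1.3446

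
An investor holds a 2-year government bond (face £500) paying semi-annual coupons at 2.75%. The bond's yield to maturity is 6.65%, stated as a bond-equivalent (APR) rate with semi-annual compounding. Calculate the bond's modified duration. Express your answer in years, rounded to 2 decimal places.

Periodic yield y = 0.03325. First find Macaulay duration:
  t   CF        PV=CF/(1+0.03325)^t    t·PV
  1        6.875         6.6538         6.6538
  2        6.875         6.4396        12.8793
  3        6.875         6.2324        18.6972
  4      506.875       444.7124     1,778.8495
  Σ                    464.0382     1,817.0798
P = 464.0382; Macaulay duration = 1,817.0798 / 464.0382 = 3.91580 half-year periods = 1.95790 years.
Modified duration = D_Mac / (1 + y) = 1.95790 / 1.03325 = 1.89489 years.

1.89 years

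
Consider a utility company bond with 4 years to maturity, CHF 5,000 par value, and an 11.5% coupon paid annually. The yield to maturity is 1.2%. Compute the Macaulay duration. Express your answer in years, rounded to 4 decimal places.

3.5168 years

Periodic yield y = 0.012. Discount each cash flow and weight by its year:
  t   CF        PV=CF/(1+0.012)^t    t·PV
  1       575.00       568.1818       568.1818
  2       575.00       561.4445     1,122.8890
  3       575.00       554.7870     1,664.3611
  4     5,575.00     5,315.2393    21,260.9572
  Σ                  6,999.6526    24,616.3891
Price P = Σ PV = 6,999.6526.
Macaulay duration = Σ(t·PV) / P = 24,616.3891 / 6,999.6526 = 3.51680 years.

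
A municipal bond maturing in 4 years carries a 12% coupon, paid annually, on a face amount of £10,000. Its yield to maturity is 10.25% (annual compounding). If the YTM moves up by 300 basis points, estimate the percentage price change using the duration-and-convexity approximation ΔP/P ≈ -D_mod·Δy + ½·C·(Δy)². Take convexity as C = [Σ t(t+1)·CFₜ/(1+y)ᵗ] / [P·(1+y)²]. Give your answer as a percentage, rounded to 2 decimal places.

With y = 0.1025:
  t   CF        PV=CF/(1+0.1025)^t    t·PV        t(t+1)·PV
  1     1,200.00     1,088.4354     1,088.4354       2,176.8707
  2     1,200.00       987.2430     1,974.4859       5,923.4578
  3     1,200.00       895.4585     2,686.3754      10,745.5017
  4    11,200.00     7,580.6009    30,322.4034     151,612.0171
  Σ                 10,551.7377    36,071.7002     170,457.8474
P = 10,551.7377; D_Mac = 3.41856 yrs; D_mod = 3.10073 yrs; C = 13.29033.
Duration effect: -3.10073 × (+0.03) = -0.093022
Convexity effect: 0.5 × 13.29033 × (0.03)² = +0.0059806
ΔP/P ≈ -0.093022 + 0.0059806 = -0.087041 = -8.7041%.

-8.70%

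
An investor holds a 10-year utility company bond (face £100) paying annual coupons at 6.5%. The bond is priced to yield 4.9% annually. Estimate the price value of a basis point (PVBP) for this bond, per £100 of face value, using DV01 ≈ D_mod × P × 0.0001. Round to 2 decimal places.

£0.08

Periodic yield y = 0.049.
  t   CF        PV=CF/(1+0.049)^t    t·PV
  1         6.50         6.1964         6.1964
  2         6.50         5.9069        11.8139
  3         6.50         5.6310        16.8931
  4         6.50         5.3680        21.4719
  5         6.50         5.1172        25.5862
  6         6.50         4.8782        29.2693
  7         6.50         4.6503        32.5524
  8         6.50         4.4331        35.4650
  9         6.50         4.2260        38.0344
  10      106.50        66.0077       660.0772
  Σ                    112.4150       877.3597
P = 112.4150; D_Mac = 7.80465 yrs; D_mod = 7.44009 yrs.
DV01 ≈ 7.44009 × 112.4150 × 0.0001 = 0.083638.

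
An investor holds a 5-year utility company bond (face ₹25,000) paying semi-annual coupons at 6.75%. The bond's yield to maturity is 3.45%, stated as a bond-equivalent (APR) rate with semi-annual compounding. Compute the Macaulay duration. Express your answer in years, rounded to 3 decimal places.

4.380 years

Periodic yield y = 0.01725. Discount each cash flow and weight by its period:
  t   CF        PV=CF/(1+0.01725)^t    t·PV
  1       843.75       829.4421       829.4421
  2       843.75       815.3769     1,630.7537
  3       843.75       801.5501     2,404.6504
  4       843.75       787.9579     3,151.8314
  5       843.75       774.5961     3,872.9804
  6       843.75       761.4609     4,568.7653
  7       843.75       748.5484     5,239.8389
  8       843.75       735.8549     5,886.8394
  9       843.75       723.3767     6,510.3900
  10   25,843.75    21,781.0367   217,810.3666
  Σ                 28,759.2006   251,905.8583
Price P = Σ PV = 28,759.2006.
Macaulay duration = Σ(t·PV) / P = 251,905.8583 / 28,759.2006 = 8.75914 half-year periods.
In years: 8.75914 / 2 = 4.37957 years.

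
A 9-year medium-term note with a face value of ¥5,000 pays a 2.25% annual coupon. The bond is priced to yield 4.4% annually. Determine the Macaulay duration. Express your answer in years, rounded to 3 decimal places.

Periodic yield y = 0.044. Discount each cash flow and weight by its year:
  t   CF        PV=CF/(1+0.044)^t    t·PV
  1       112.50       107.7586       107.7586
  2       112.50       103.2171       206.4341
  3       112.50        98.8669       296.6008
  4       112.50        94.7001       378.8005
  5       112.50        90.7089       453.5446
  6       112.50        86.8859       521.3157
  7       112.50        83.2241       582.5686
  8       112.50        79.7166       637.7325
  9     5,112.50     3,469.9949    31,229.9539
  Σ                  4,215.0731    34,414.7092
Price P = Σ PV = 4,215.0731.
Macaulay duration = Σ(t·PV) / P = 34,414.7092 / 4,215.0731 = 8.16468 years.

8.165 years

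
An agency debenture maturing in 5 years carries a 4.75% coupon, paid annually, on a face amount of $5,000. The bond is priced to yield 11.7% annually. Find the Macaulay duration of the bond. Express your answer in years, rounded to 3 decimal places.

Periodic yield y = 0.117. Discount each cash flow and weight by its year:
  t   CF        PV=CF/(1+0.117)^t    t·PV
  1       237.50       212.6231       212.6231
  2       237.50       190.3519       380.7038
  3       237.50       170.4135       511.2406
  4       237.50       152.5636       610.2544
  5     5,237.50     3,012.0222    15,060.1111
  Σ                  3,737.9744    16,774.9330
Price P = Σ PV = 3,737.9744.
Macaulay duration = Σ(t·PV) / P = 16,774.9330 / 3,737.9744 = 4.48771 years.

4.488 years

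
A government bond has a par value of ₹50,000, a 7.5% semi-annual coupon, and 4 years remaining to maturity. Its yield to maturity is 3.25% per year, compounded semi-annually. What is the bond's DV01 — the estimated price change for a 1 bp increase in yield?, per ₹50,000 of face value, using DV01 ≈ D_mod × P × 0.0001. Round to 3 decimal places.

₹20.332

Periodic yield y = 0.01625.
  t   CF        PV=CF/(1+0.01625)^t    t·PV
  1     1,875.00     1,845.0185     1,845.0185
  2     1,875.00     1,815.5163     3,631.0326
  3     1,875.00     1,786.4859     5,359.4577
  4     1,875.00     1,757.9197     7,031.6789
  5     1,875.00     1,729.8103     8,649.0515
  6     1,875.00     1,702.1504    10,212.9021
  7     1,875.00     1,674.9327    11,724.5289
  8    51,875.00    45,598.8239   364,790.5908
  Σ                 57,910.6576   413,244.2611
P = 57,910.6576; D_Mac = 7.13589 half-year periods = 3.56795 yrs; D_mod = 3.51089 yrs.
DV01 ≈ 3.51089 × 57,910.6576 × 0.0001 = 20.331821.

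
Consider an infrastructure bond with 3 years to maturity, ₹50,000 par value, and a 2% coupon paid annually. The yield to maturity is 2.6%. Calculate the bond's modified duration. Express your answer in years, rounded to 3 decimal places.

2.866 years

Periodic yield y = 0.026. First find Macaulay duration:
  t   CF        PV=CF/(1+0.026)^t    t·PV
  1     1,000.00       974.6589       974.6589
  2     1,000.00       949.9599     1,899.9198
  3    51,000.00    47,220.2295   141,660.6886
  Σ                 49,144.8483   144,535.2673
P = 49,144.8483; Macaulay duration = 144,535.2673 / 49,144.8483 = 2.94101 years.
Modified duration = D_Mac / (1 + y) = 2.94101 / 1.026 = 2.86648 years.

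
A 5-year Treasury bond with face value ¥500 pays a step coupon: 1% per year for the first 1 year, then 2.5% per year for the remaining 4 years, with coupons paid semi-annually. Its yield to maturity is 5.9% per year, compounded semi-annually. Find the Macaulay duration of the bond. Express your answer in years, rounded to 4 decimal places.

4.7712 years

Periodic yield y = 0.0295. Discount each cash flow and weight by its period:
  t   CF        PV=CF/(1+0.0295)^t    t·PV
  1         2.50         2.4284         2.4284
  2         2.50         2.3588         4.7176
  3         6.25         5.7280        17.1839
  4         6.25         5.5638        22.2554
  5         6.25         5.4044        27.0220
  6         6.25         5.2495        31.4973
  7         6.25         5.0991        35.6939
  8         6.25         4.9530        39.6241
  9         6.25         4.8111        43.2997
  10      506.25       378.5311     3,785.3107
  Σ                    420.1272     4,009.0329
Price P = Σ PV = 420.1272.
Macaulay duration = Σ(t·PV) / P = 4,009.0329 / 420.1272 = 9.54243 half-year periods.
In years: 9.54243 / 2 = 4.77121 years.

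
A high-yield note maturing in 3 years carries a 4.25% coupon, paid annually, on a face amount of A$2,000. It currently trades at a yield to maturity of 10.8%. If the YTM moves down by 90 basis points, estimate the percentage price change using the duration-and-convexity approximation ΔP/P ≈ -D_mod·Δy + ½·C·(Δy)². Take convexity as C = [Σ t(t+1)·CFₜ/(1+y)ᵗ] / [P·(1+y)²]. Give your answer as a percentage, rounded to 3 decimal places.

With y = 0.108:
  t   CF        PV=CF/(1+0.108)^t    t·PV        t(t+1)·PV
  1        85.00        76.7148        76.7148         153.4296
  2        85.00        69.2372       138.4744         415.4231
  3     2,085.00     1,532.8045     4,598.4136      18,393.6545
  Σ                  1,678.7565     4,813.6028      18,962.5072
P = 1,678.7565; D_Mac = 2.86736 yrs; D_mod = 2.58787 yrs; C = 9.20086.
Duration effect: -2.58787 × (-0.009) = +0.023291
Convexity effect: 0.5 × 9.20086 × (-0.009)² = +0.0003726
ΔP/P ≈ +0.023291 + 0.0003726 = +0.023663 = +2.3663%.

+2.366%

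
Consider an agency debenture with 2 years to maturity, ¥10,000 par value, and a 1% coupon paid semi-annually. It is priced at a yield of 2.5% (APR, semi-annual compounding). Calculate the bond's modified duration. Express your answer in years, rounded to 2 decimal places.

Periodic yield y = 0.0125. First find Macaulay duration:
  t   CF        PV=CF/(1+0.0125)^t    t·PV
  1        50.00        49.3827        49.3827
  2        50.00        48.7731        97.5461
  3        50.00        48.1709       144.5127
  4    10,050.00     9,562.8190    38,251.2759
  Σ                  9,709.1457    38,542.7174
P = 9,709.1457; Macaulay duration = 38,542.7174 / 9,709.1457 = 3.96973 half-year periods = 1.98487 years.
Modified duration = D_Mac / (1 + y) = 1.98487 / 1.0125 = 1.96036 years.

1.96 years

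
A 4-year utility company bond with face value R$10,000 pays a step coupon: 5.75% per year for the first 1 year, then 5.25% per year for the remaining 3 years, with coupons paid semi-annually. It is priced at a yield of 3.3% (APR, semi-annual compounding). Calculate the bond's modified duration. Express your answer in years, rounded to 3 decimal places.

Periodic yield y = 0.0165. First find Macaulay duration:
  t   CF        PV=CF/(1+0.0165)^t    t·PV
  1       287.50       282.8333       282.8333
  2       287.50       278.2423       556.4845
  3       262.50       249.9235       749.7706
  4       262.50       245.8667       983.4669
  5       262.50       241.8758     1,209.3789
  6       262.50       237.9496     1,427.6977
  7       262.50       234.0872     1,638.6102
  8    10,262.50     9,003.1421    72,025.1370
  Σ                 10,773.9205    78,873.3792
P = 10,773.9205; Macaulay duration = 78,873.3792 / 10,773.9205 = 7.32077 half-year periods = 3.66038 years.
Modified duration = D_Mac / (1 + y) = 3.66038 / 1.0165 = 3.60097 years.

3.601 years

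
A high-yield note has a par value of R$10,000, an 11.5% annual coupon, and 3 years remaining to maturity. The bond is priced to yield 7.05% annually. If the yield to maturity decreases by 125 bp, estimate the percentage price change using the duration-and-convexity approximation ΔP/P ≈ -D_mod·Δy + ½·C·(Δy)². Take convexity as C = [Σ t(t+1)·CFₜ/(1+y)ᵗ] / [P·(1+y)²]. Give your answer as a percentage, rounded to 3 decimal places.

+3.245%

With y = 0.0705:
  t   CF        PV=CF/(1+0.0705)^t    t·PV        t(t+1)·PV
  1     1,150.00     1,074.2644     1,074.2644       2,148.5287
  2     1,150.00     1,003.5165     2,007.0329       6,021.0987
  3    11,150.00     9,088.9738    27,266.9215     109,067.6858
  Σ                 11,166.7546    30,348.2187     117,237.3133
P = 11,166.7546; D_Mac = 2.71773 yrs; D_mod = 2.53875 yrs; C = 9.16148.
Duration effect: -2.53875 × (-0.0125) = +0.031734
Convexity effect: 0.5 × 9.16148 × (-0.0125)² = +0.0007157
ΔP/P ≈ +0.031734 + 0.0007157 = +0.032450 = +3.2450%.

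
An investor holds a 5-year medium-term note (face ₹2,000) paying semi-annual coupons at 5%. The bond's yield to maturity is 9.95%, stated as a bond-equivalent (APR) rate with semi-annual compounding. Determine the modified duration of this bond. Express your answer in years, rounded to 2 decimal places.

Periodic yield y = 0.04975. First find Macaulay duration:
  t   CF        PV=CF/(1+0.04975)^t    t·PV
  1        50.00        47.6304        47.6304
  2        50.00        45.3731        90.7462
  3        50.00        43.2227       129.6682
  4        50.00        41.1743       164.6973
  5        50.00        39.2230       196.1149
  6        50.00        37.3641       224.1847
  7        50.00        35.5933       249.1534
  8        50.00        33.9065       271.2520
  9        50.00        32.2996       290.6963
  10    2,050.00     1,261.5226    12,615.2258
  Σ                  1,617.3096    14,279.3692
P = 1,617.3096; Macaulay duration = 14,279.3692 / 1,617.3096 = 8.82909 half-year periods = 4.41454 years.
Modified duration = D_Mac / (1 + y) = 4.41454 / 1.04975 = 4.20533 years.

4.21 years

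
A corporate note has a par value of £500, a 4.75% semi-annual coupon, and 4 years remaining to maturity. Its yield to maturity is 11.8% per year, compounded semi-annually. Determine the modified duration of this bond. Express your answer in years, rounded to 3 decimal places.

3.437 years

Periodic yield y = 0.059. First find Macaulay duration:
  t   CF        PV=CF/(1+0.059)^t    t·PV
  1       11.875        11.2134        11.2134
  2       11.875        10.5887        21.1774
  3       11.875         9.9988        29.9963
  4       11.875         9.4417        37.7668
  5       11.875         8.9157        44.5783
  6       11.875         8.4189        50.5137
  7       11.875         7.9499        55.6493
  8      511.875       323.5909     2,588.7268
  Σ                    390.1179     2,839.6220
P = 390.1179; Macaulay duration = 2,839.6220 / 390.1179 = 7.27888 half-year periods = 3.63944 years.
Modified duration = D_Mac / (1 + y) = 3.63944 / 1.059 = 3.43668 years.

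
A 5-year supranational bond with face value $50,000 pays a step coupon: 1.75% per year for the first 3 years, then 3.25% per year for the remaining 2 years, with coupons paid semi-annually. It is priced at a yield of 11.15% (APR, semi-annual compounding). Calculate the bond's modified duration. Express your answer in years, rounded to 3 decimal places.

Periodic yield y = 0.05575. First find Macaulay duration:
  t   CF        PV=CF/(1+0.05575)^t    t·PV
  1       437.50       414.3973       414.3973
  2       437.50       392.5147       785.0293
  3       437.50       371.7875     1,115.3625
  4       437.50       352.1549     1,408.6195
  5       437.50       333.5590     1,667.7948
  6       437.50       315.9450     1,895.6701
  7       812.50       555.7708     3,890.3957
  8       812.50       526.4227     4,211.3820
  9       812.50       498.6244     4,487.6199
  10   50,812.50    29,536.5429   295,365.4290
  Σ                 33,297.7193   315,241.7002
P = 33,297.7193; Macaulay duration = 315,241.7002 / 33,297.7193 = 9.46737 half-year periods = 4.73368 years.
Modified duration = D_Mac / (1 + y) = 4.73368 / 1.05575 = 4.48372 years.

4.484 years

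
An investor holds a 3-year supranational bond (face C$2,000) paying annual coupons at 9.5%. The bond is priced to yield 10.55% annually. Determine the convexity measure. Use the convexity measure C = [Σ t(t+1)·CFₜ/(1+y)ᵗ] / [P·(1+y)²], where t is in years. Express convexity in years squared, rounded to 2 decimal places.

With y = 0.1055:
  t   CF        PV=CF/(1+0.1055)^t    t·PV        t(t+1)·PV
  1       190.00       171.8679       171.8679         343.7359
  2       190.00       155.4662       310.9325         932.7975
  3     2,190.00     1,620.9435     4,862.8305      19,451.3219
  Σ                  1,948.2777     5,345.6309      20,727.8552
P = 1,948.2777.
Convexity = Σ t(t+1)·PV / [P·(1+y)²] = 20,727.8552 / (1,948.2777 × 1.222130) = 8.70535.

8.71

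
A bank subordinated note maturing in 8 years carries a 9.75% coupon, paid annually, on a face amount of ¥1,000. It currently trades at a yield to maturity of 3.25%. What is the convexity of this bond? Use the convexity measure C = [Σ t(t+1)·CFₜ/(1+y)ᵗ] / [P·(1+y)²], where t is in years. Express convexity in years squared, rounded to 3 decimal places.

48.427

With y = 0.0325:
  t   CF        PV=CF/(1+0.0325)^t    t·PV        t(t+1)·PV
  1        97.50        94.4310        94.4310         188.8620
  2        97.50        91.4586       182.9172         548.7515
  3        97.50        88.5797       265.7392       1,062.9570
  4        97.50        85.7915       343.1661       1,715.8304
  5        97.50        83.0911       415.4553       2,492.7319
  6        97.50        80.4756       482.8536       3,379.9754
  7        97.50        77.9425       545.5973       4,364.7786
  8     1,097.50       849.7361     6,797.8884      61,180.9960
  Σ                  1,451.5060     9,128.0482      74,934.8828
P = 1,451.5060.
Convexity = Σ t(t+1)·PV / [P·(1+y)²] = 74,934.8828 / (1,451.5060 × 1.066056) = 48.42672.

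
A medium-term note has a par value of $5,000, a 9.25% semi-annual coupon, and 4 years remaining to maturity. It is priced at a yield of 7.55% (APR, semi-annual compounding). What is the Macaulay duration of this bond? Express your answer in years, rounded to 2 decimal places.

3.45 years

Periodic yield y = 0.03775. Discount each cash flow and weight by its period:
  t   CF        PV=CF/(1+0.03775)^t    t·PV
  1       231.25       222.8379       222.8379
  2       231.25       214.7317       429.4635
  3       231.25       206.9205       620.7615
  4       231.25       199.3934       797.5736
  5       231.25       192.1401       960.7005
  6       231.25       185.1507     1,110.9040
  7       231.25       178.4155     1,248.9084
  8     5,231.25     3,889.2292    31,113.8337
  Σ                  5,288.8190    36,504.9831
Price P = Σ PV = 5,288.8190.
Macaulay duration = Σ(t·PV) / P = 36,504.9831 / 5,288.8190 = 6.90229 half-year periods.
In years: 6.90229 / 2 = 3.45115 years.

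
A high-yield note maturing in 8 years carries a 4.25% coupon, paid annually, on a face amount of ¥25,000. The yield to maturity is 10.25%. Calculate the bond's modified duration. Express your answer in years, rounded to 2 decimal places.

Periodic yield y = 0.1025. First find Macaulay duration:
  t   CF        PV=CF/(1+0.1025)^t    t·PV
  1     1,062.50       963.7188       963.7188
  2     1,062.50       874.1214     1,748.2428
  3     1,062.50       792.8539     2,378.5616
  4     1,062.50       719.1418     2,876.5673
  5     1,062.50       652.2828     3,261.4142
  6     1,062.50       591.6398     3,549.8385
  7     1,062.50       536.6347     3,756.4429
  8    26,062.50    11,939.5315    95,516.2523
  Σ                 17,069.9247   114,051.0384
P = 17,069.9247; Macaulay duration = 114,051.0384 / 17,069.9247 = 6.68140 years.
Modified duration = D_Mac / (1 + y) = 6.68140 / 1.1025 = 6.06023 years.

6.06 years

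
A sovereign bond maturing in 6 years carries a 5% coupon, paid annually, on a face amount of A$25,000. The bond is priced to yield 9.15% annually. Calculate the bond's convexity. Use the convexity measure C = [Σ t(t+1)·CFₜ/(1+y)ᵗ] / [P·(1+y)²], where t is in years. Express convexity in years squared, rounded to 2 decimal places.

29.42

With y = 0.0915:
  t   CF        PV=CF/(1+0.0915)^t    t·PV        t(t+1)·PV
  1     1,250.00     1,145.2130     1,145.2130       2,290.4260
  2     1,250.00     1,049.2103     2,098.4205       6,295.2616
  3     1,250.00       961.2554     2,883.7662      11,535.0648
  4     1,250.00       880.6738     3,522.6950      17,613.4750
  5     1,250.00       806.8472     4,034.2362      24,205.4169
  6    26,250.00    15,523.4007    93,140.4041     651,982.8287
  Σ                 20,366.6003   106,824.7350     713,922.4731
P = 20,366.6003.
Convexity = Σ t(t+1)·PV / [P·(1+y)²] = 713,922.4731 / (20,366.6003 × 1.191372) = 29.42287.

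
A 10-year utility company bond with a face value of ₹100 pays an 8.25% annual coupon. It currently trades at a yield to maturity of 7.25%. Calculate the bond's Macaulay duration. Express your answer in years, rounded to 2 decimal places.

Periodic yield y = 0.0725. Discount each cash flow and weight by its year:
  t   CF        PV=CF/(1+0.0725)^t    t·PV
  1         8.25         7.6923         7.6923
  2         8.25         7.1723        14.3446
  3         8.25         6.6875        20.0624
  4         8.25         6.2354        24.9416
  5         8.25         5.8139        29.0695
  6         8.25         5.4209        32.5253
  7         8.25         5.0544        35.3811
  8         8.25         4.7128        37.7021
  9         8.25         4.3942        39.5477
  10      108.25        53.7595       537.5946
  Σ                    106.9431       778.8612
Price P = Σ PV = 106.9431.
Macaulay duration = Σ(t·PV) / P = 778.8612 / 106.9431 = 7.28295 years.

7.28 years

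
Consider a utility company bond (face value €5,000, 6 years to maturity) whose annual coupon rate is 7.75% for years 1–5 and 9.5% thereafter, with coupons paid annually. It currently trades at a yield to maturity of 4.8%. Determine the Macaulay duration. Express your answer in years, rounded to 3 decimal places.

5.103 years

Periodic yield y = 0.048. Discount each cash flow and weight by its year:
  t   CF        PV=CF/(1+0.048)^t    t·PV
  1       387.50       369.7519       369.7519
  2       387.50       352.8167       705.6334
  3       387.50       336.6572     1,009.9715
  4       387.50       321.2378     1,284.9510
  5       387.50       306.5246     1,532.6229
  6     5,475.00     4,132.5339    24,795.2036
  Σ                  5,819.5220    29,698.1342
Price P = Σ PV = 5,819.5220.
Macaulay duration = Σ(t·PV) / P = 29,698.1342 / 5,819.5220 = 5.10319 years.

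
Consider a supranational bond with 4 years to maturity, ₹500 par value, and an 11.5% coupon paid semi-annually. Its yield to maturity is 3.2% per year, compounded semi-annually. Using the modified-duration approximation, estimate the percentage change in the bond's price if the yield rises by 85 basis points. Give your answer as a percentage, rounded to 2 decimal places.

Periodic yield y = 0.016. Modified duration first:
  t   CF        PV=CF/(1+0.016)^t    t·PV
  1        28.75        28.2972        28.2972
  2        28.75        27.8516        55.7032
  3        28.75        27.4130        82.2390
  4        28.75        26.9813       107.9252
  5        28.75        26.5564       132.7820
  6        28.75        26.1382       156.8292
  7        28.75        25.7266       180.0860
  8       528.75       465.6941     3,725.5526
  Σ                    654.6584     4,469.4146
P = 654.6584; D_Mac = 6.82709 half-year periods = 3.41355 yrs; D_mod = 3.41355/(1+0.016) = 3.35979 yrs.
ΔP/P ≈ -D_mod · Δy = -3.35979 × (+0.0085) = -0.028558 = -2.8558%.

-2.86%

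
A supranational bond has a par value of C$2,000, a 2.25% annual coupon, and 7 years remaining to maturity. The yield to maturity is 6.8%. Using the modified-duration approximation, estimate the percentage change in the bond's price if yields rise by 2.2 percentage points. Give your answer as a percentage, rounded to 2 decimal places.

Periodic yield y = 0.068. Modified duration first:
  t   CF        PV=CF/(1+0.068)^t    t·PV
  1        45.00        42.1348        42.1348
  2        45.00        39.4521        78.9042
  3        45.00        36.9402       110.8205
  4        45.00        34.5882       138.3527
  5        45.00        32.3859       161.9296
  6        45.00        30.3239       181.9434
  7     2,045.00     1,290.3114     9,032.1800
  Σ                  1,506.1365     9,746.2651
P = 1,506.1365; D_Mac = 6.47104 yrs; D_mod = 6.47104/(1+0.068) = 6.05902 yrs.
ΔP/P ≈ -D_mod · Δy = -6.05902 × (+0.022) = -0.133299 = -13.3299%.

-13.33%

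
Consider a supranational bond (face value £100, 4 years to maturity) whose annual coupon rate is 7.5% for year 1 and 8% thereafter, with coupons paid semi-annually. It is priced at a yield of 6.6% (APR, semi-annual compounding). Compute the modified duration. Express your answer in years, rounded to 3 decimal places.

3.415 years

Periodic yield y = 0.033. First find Macaulay duration:
  t   CF        PV=CF/(1+0.033)^t    t·PV
  1         3.75         3.6302         3.6302
  2         3.75         3.5142         7.0285
  3         4.00         3.6288        10.8863
  4         4.00         3.5128        14.0514
  5         4.00         3.4006        17.0031
  6         4.00         3.2920        19.7519
  7         4.00         3.1868        22.3078
  8       104.00        80.2104       641.6833
  Σ                    104.3759       736.3424
P = 104.3759; Macaulay duration = 736.3424 / 104.3759 = 7.05472 half-year periods = 3.52736 years.
Modified duration = D_Mac / (1 + y) = 3.52736 / 1.033 = 3.41467 years.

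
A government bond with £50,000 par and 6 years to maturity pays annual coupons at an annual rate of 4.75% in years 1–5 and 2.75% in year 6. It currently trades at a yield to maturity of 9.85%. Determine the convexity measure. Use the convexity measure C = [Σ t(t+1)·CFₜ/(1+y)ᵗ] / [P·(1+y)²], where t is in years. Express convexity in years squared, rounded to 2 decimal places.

With y = 0.0985:
  t   CF        PV=CF/(1+0.0985)^t    t·PV        t(t+1)·PV
  1     2,375.00     2,162.0391     2,162.0391       4,324.0783
  2     2,375.00     1,968.1740     3,936.3480      11,809.0440
  3     2,375.00     1,791.6923     5,375.0769      21,500.3077
  4     2,375.00     1,631.0353     6,524.1413      32,620.7066
  5     2,375.00     1,484.7841     7,423.9205      44,543.5229
  6    51,375.00    29,238.2562   175,429.5372   1,228,006.7606
  Σ                 38,275.9811   200,851.0631   1,342,804.4202
P = 38,275.9811.
Convexity = Σ t(t+1)·PV / [P·(1+y)²] = 1,342,804.4202 / (38,275.9811 × 1.206702) = 29.07276.

29.07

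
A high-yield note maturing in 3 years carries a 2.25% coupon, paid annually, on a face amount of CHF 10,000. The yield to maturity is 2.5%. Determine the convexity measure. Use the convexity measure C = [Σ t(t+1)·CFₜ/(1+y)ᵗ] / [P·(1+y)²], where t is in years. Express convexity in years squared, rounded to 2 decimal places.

11.09

With y = 0.025:
  t   CF        PV=CF/(1+0.025)^t    t·PV        t(t+1)·PV
  1       225.00       219.5122       219.5122         439.0244
  2       225.00       214.1582       428.3165       1,284.9494
  3    10,225.00     9,494.9290    28,484.7869     113,939.1477
  Σ                  9,928.5994    29,132.6156     115,663.1215
P = 9,928.5994.
Convexity = Σ t(t+1)·PV / [P·(1+y)²] = 115,663.1215 / (9,928.5994 × 1.050625) = 11.08815.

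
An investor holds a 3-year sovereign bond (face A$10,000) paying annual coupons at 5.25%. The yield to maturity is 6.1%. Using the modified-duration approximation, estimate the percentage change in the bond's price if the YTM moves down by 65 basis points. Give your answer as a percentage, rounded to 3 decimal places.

+1.747%

Periodic yield y = 0.061. Modified duration first:
  t   CF        PV=CF/(1+0.061)^t    t·PV
  1       525.00       494.8162       494.8162
  2       525.00       466.3678       932.7356
  3    10,525.00     8,812.0297    26,436.0891
  Σ                  9,773.2137    27,863.6409
P = 9,773.2137; D_Mac = 2.85102 yrs; D_mod = 2.85102/(1+0.061) = 2.68711 yrs.
ΔP/P ≈ -D_mod · Δy = -2.68711 × (-0.0065) = +0.017466 = +1.7466%.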